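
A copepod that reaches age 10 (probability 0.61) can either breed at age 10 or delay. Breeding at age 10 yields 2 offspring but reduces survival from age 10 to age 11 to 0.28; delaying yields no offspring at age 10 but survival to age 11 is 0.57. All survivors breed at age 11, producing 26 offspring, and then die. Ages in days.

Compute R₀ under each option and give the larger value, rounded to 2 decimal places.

breed at age 10: R₀ = 0.61 × (2 + 0.28 × 26) = 0.61 × 9.2800 = 5.6608
delay to age 11: R₀ = 0.61 × (0.57 × 26) = 0.61 × 14.8200 = 9.0402
Higher: delay to age 11 (9.0402).

9.04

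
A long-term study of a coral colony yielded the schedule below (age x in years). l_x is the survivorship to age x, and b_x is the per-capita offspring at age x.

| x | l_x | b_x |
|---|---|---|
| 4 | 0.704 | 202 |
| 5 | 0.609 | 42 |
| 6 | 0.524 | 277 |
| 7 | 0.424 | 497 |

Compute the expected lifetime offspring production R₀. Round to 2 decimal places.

523.66

R₀ = Σ l_x b_x:
  age 4: 0.704 × 202 = 142.2080
  age 5: 0.609 × 42 = 25.5780
  age 6: 0.524 × 277 = 145.1480
  age 7: 0.424 × 497 = 210.7280
R₀ = 142.2080 + 25.5780 + 145.1480 + 210.7280 = 523.6620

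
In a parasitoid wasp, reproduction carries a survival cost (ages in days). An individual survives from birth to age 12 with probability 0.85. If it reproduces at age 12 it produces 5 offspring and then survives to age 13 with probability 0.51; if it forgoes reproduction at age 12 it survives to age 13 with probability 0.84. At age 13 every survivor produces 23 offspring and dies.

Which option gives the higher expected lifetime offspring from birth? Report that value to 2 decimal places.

16.42

breed at age 12: R₀ = 0.85 × (5 + 0.51 × 23) = 0.85 × 16.7300 = 14.2205
delay to age 13: R₀ = 0.85 × (0.84 × 23) = 0.85 × 19.3200 = 16.4220
Higher: delay to age 13 (16.4220).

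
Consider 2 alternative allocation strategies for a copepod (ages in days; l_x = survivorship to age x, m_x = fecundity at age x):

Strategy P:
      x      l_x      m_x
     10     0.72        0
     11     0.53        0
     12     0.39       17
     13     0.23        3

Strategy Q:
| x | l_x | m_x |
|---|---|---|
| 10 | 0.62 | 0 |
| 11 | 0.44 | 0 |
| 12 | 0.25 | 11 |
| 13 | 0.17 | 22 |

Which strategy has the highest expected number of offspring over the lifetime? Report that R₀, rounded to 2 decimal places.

7.32

Strategy P: R₀ = 0.72×0 + 0.53×0 + 0.39×17 + 0.23×3 = 7.3200
Strategy Q: R₀ = 0.62×0 + 0.44×0 + 0.25×11 + 0.17×22 = 6.4900
Highest R₀: strategy P with 7.3200.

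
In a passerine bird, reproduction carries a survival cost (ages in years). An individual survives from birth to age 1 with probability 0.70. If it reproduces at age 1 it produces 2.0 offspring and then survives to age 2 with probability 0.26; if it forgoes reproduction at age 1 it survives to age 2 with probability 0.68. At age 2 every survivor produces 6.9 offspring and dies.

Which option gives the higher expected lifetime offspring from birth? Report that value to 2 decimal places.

3.28

breed at age 1: R₀ = 0.70 × (2.0 + 0.26 × 6.9) = 0.70 × 3.7940 = 2.6558
delay to age 2: R₀ = 0.70 × (0.68 × 6.9) = 0.70 × 4.6920 = 3.2844
Higher: delay to age 2 (3.2844).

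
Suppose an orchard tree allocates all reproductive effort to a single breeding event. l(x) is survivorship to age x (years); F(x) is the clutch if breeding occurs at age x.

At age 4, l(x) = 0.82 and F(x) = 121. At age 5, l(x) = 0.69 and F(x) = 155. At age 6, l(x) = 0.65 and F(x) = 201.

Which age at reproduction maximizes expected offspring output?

6

Expected offspring if breeding at age x = l(x) × F(x):
  age 4: 0.82 × 121 = 99.220
  age 5: 0.69 × 155 = 106.950
  age 6: 0.65 × 201 = 130.650
Maximum at age 6 (130.650).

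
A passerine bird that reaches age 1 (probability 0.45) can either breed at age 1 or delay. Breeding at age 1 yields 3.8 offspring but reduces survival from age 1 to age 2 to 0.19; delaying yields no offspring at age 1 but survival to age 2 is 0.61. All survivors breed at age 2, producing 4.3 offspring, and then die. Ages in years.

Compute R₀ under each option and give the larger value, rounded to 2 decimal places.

2.08

breed at age 1: R₀ = 0.45 × (3.8 + 0.19 × 4.3) = 0.45 × 4.6170 = 2.0777
delay to age 2: R₀ = 0.45 × (0.61 × 4.3) = 0.45 × 2.6230 = 1.1804
Higher: breed at age 1 (2.0777).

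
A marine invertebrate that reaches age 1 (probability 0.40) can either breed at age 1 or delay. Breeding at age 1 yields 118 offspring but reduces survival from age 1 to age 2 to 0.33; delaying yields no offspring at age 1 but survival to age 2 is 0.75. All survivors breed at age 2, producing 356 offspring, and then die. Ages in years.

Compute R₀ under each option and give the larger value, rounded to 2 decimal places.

breed at age 1: R₀ = 0.40 × (118 + 0.33 × 356) = 0.40 × 235.4800 = 94.1920
delay to age 2: R₀ = 0.40 × (0.75 × 356) = 0.40 × 267.0000 = 106.8000
Higher: delay to age 2 (106.8000).

106.80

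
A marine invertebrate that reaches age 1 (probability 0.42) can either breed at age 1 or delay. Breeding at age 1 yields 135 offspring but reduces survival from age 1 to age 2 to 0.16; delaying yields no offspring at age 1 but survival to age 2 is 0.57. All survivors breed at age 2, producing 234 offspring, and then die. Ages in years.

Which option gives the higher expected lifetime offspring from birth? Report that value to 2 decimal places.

72.42

breed at age 1: R₀ = 0.42 × (135 + 0.16 × 234) = 0.42 × 172.4400 = 72.4248
delay to age 2: R₀ = 0.42 × (0.57 × 234) = 0.42 × 133.3800 = 56.0196
Higher: breed at age 1 (72.4248).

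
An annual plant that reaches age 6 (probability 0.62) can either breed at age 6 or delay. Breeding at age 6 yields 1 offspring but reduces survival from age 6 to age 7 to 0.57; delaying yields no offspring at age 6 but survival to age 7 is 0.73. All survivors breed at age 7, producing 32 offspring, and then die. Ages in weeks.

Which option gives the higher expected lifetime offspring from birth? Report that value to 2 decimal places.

14.48

breed at age 6: R₀ = 0.62 × (1 + 0.57 × 32) = 0.62 × 19.2400 = 11.9288
delay to age 7: R₀ = 0.62 × (0.73 × 32) = 0.62 × 23.3600 = 14.4832
Higher: delay to age 7 (14.4832).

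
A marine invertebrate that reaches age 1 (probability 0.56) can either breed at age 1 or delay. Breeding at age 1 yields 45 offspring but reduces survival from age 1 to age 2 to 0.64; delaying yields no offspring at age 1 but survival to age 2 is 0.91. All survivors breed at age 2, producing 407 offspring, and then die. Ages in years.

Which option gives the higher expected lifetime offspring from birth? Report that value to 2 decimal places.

207.41

breed at age 1: R₀ = 0.56 × (45 + 0.64 × 407) = 0.56 × 305.4800 = 171.0688
delay to age 2: R₀ = 0.56 × (0.91 × 407) = 0.56 × 370.3700 = 207.4072
Higher: delay to age 2 (207.4072).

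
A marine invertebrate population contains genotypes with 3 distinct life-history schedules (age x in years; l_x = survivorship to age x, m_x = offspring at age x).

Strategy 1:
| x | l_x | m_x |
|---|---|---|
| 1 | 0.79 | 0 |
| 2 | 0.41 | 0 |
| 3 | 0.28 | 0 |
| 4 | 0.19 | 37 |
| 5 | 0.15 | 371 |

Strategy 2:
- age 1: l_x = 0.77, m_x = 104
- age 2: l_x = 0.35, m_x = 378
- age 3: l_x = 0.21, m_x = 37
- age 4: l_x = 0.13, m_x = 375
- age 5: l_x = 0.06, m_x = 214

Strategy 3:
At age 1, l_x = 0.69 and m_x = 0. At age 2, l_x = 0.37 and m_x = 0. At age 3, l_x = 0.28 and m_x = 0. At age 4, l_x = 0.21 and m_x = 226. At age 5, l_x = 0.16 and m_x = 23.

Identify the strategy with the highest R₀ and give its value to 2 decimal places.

Strategy 1: R₀ = 0.79×0 + 0.41×0 + 0.28×0 + 0.19×37 + 0.15×371 = 62.6800
Strategy 2: R₀ = 0.77×104 + 0.35×378 + 0.21×37 + 0.13×375 + 0.06×214 = 281.7400
Strategy 3: R₀ = 0.69×0 + 0.37×0 + 0.28×0 + 0.21×226 + 0.16×23 = 51.1400
Highest R₀: strategy 2 with 281.7400.

281.74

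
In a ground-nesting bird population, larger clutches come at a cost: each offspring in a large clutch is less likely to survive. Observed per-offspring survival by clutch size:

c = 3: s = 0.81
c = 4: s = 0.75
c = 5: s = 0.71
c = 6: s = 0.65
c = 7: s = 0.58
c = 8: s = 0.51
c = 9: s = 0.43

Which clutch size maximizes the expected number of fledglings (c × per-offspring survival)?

8

Expected fledglings = c × s(c):
  c=3: 3 × 0.81 = 2.430
  c=4: 4 × 0.75 = 3.000
  c=5: 5 × 0.71 = 3.550
  c=6: 6 × 0.65 = 3.900
  c=7: 7 × 0.58 = 4.060
  c=8: 8 × 0.51 = 4.080
  c=9: 9 × 0.43 = 3.870
Maximum at c = 8 (4.080 fledglings).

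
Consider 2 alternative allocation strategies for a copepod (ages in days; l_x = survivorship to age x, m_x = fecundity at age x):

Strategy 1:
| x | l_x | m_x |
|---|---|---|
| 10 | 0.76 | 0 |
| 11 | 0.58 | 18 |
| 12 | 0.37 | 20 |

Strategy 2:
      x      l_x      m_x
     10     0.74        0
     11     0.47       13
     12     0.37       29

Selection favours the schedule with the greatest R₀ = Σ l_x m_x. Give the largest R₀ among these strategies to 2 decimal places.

Strategy 1: R₀ = 0.76×0 + 0.58×18 + 0.37×20 = 17.8400
Strategy 2: R₀ = 0.74×0 + 0.47×13 + 0.37×29 = 16.8400
Highest R₀: strategy 1 with 17.8400.

17.84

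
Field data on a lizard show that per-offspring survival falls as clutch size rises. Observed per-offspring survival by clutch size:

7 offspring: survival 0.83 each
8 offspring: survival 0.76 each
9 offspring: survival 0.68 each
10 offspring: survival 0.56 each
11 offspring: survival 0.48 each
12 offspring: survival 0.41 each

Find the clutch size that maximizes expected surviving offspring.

Expected surviving offspring = c × s(c):
  c=7: 7 × 0.83 = 5.810
  c=8: 8 × 0.76 = 6.080
  c=9: 9 × 0.68 = 6.120
  c=10: 10 × 0.56 = 5.600
  c=11: 11 × 0.48 = 5.280
  c=12: 12 × 0.41 = 4.920
Maximum at c = 9 (6.120 surviving offspring).

9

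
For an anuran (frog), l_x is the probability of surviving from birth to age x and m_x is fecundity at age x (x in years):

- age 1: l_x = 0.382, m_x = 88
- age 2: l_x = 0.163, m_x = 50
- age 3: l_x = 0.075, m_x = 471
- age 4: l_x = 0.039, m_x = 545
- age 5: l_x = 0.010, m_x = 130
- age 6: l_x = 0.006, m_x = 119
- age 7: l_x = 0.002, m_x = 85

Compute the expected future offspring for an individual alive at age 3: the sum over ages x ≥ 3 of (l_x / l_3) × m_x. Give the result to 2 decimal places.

783.52

l_3 = 0.075. Conditional survival from age 3 to x is l_x / l_3.
  x=3: (0.075/0.075) × 471 = 471.0000
  x=4: (0.039/0.075) × 545 = 283.4000
  x=5: (0.010/0.075) × 130 = 17.3333
  x=6: (0.006/0.075) × 119 = 9.5200
  x=7: (0.002/0.075) × 85 = 2.2667
Sum = 471.0000 + 283.4000 + 17.3333 + 9.5200 + 2.2667 = 783.5200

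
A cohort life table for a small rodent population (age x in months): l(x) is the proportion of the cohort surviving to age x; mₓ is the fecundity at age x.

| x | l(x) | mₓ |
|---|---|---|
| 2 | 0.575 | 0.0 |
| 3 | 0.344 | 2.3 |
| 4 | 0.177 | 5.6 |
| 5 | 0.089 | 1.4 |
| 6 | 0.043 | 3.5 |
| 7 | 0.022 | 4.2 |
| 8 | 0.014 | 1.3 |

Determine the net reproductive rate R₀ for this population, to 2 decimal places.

2.17

R₀ = Σ l(x) mₓ:
  age 2: 0.575 × 0.0 = 0.0000
  age 3: 0.344 × 2.3 = 0.7912
  age 4: 0.177 × 5.6 = 0.9912
  age 5: 0.089 × 1.4 = 0.1246
  age 6: 0.043 × 3.5 = 0.1505
  age 7: 0.022 × 4.2 = 0.0924
  age 8: 0.014 × 1.3 = 0.0182
R₀ = 0.0000 + 0.7912 + 0.9912 + 0.1246 + 0.1505 + 0.0924 + 0.0182 = 2.1681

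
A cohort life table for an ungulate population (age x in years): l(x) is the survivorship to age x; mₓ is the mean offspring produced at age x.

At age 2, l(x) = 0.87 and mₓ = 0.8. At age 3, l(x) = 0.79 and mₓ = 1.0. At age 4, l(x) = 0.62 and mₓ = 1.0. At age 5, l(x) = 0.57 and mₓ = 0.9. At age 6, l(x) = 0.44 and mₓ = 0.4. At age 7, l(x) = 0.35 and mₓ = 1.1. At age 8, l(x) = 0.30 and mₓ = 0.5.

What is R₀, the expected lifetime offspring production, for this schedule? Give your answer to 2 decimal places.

R₀ = Σ l(x) mₓ:
  age 2: 0.87 × 0.8 = 0.6960
  age 3: 0.79 × 1.0 = 0.7900
  age 4: 0.62 × 1.0 = 0.6200
  age 5: 0.57 × 0.9 = 0.5130
  age 6: 0.44 × 0.4 = 0.1760
  age 7: 0.35 × 1.1 = 0.3850
  age 8: 0.30 × 0.5 = 0.1500
R₀ = 0.6960 + 0.7900 + 0.6200 + 0.5130 + 0.1760 + 0.3850 + 0.1500 = 3.3300

3.33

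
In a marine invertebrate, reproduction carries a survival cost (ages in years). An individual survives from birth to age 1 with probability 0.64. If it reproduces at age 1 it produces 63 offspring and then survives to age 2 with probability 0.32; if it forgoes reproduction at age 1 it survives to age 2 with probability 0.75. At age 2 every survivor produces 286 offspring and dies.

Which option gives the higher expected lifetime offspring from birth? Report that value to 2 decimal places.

137.28

breed at age 1: R₀ = 0.64 × (63 + 0.32 × 286) = 0.64 × 154.5200 = 98.8928
delay to age 2: R₀ = 0.64 × (0.75 × 286) = 0.64 × 214.5000 = 137.2800
Higher: delay to age 2 (137.2800).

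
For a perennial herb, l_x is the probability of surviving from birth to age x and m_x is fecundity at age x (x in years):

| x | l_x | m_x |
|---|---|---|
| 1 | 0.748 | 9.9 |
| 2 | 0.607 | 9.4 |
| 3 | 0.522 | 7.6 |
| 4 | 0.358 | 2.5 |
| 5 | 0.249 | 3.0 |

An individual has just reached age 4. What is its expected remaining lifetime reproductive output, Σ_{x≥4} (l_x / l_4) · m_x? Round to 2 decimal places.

l_4 = 0.358. Conditional survival from age 4 to x is l_x / l_4.
  x=4: (0.358/0.358) × 2.5 = 2.5000
  x=5: (0.249/0.358) × 3.0 = 2.0866
Sum = 2.5000 + 2.0866 = 4.5866

4.59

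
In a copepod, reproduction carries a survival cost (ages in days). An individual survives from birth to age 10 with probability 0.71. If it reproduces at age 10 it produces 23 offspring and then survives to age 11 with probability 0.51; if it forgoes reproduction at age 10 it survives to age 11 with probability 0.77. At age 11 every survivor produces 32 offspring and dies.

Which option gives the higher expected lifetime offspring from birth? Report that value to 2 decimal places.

27.92

breed at age 10: R₀ = 0.71 × (23 + 0.51 × 32) = 0.71 × 39.3200 = 27.9172
delay to age 11: R₀ = 0.71 × (0.77 × 32) = 0.71 × 24.6400 = 17.4944
Higher: breed at age 10 (27.9172).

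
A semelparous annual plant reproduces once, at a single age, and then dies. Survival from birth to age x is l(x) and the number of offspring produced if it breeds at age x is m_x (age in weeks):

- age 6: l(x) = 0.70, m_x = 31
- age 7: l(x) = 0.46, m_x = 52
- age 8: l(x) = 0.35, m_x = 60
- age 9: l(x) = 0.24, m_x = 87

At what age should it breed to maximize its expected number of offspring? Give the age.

Expected offspring if breeding at age x = l(x) × m_x:
  age 6: 0.70 × 31 = 21.700
  age 7: 0.46 × 52 = 23.920
  age 8: 0.35 × 60 = 21.000
  age 9: 0.24 × 87 = 20.880
Maximum at age 7 (23.920).

7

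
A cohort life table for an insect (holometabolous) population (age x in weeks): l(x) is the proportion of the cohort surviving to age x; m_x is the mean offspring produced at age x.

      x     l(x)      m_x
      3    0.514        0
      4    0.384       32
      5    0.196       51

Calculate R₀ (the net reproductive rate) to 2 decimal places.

R₀ = Σ l(x) m_x:
  age 3: 0.514 × 0 = 0.0000
  age 4: 0.384 × 32 = 12.2880
  age 5: 0.196 × 51 = 9.9960
R₀ = 0.0000 + 12.2880 + 9.9960 = 22.2840

22.28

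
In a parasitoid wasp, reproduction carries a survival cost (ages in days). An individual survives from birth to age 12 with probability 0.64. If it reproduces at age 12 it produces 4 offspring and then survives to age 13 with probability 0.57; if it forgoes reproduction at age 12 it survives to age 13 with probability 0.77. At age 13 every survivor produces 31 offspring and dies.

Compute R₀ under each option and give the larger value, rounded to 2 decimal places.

15.28

breed at age 12: R₀ = 0.64 × (4 + 0.57 × 31) = 0.64 × 21.6700 = 13.8688
delay to age 13: R₀ = 0.64 × (0.77 × 31) = 0.64 × 23.8700 = 15.2768
Higher: delay to age 13 (15.2768).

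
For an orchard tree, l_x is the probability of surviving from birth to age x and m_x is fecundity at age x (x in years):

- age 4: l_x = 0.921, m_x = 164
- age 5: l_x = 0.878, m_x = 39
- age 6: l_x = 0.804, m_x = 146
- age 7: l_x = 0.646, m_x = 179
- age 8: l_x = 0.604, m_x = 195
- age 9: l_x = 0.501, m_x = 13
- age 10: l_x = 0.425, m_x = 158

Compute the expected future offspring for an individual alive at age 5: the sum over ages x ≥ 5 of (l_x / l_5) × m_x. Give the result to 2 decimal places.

l_5 = 0.878. Conditional survival from age 5 to x is l_x / l_5.
  x=5: (0.878/0.878) × 39 = 39.0000
  x=6: (0.804/0.878) × 146 = 133.6948
  x=7: (0.646/0.878) × 179 = 131.7016
  x=8: (0.604/0.878) × 195 = 134.1458
  x=9: (0.501/0.878) × 13 = 7.4180
  x=10: (0.425/0.878) × 158 = 76.4806
Sum = 39.0000 + 133.6948 + 131.7016 + 134.1458 + 7.4180 + 76.4806 = 522.4408

522.44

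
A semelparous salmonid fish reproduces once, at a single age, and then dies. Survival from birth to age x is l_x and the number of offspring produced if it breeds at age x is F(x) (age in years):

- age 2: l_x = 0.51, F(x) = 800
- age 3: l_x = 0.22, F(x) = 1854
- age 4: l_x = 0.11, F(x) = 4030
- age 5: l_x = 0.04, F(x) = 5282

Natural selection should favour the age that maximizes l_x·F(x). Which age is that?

Expected offspring if breeding at age x = l_x × F(x):
  age 2: 0.51 × 800 = 408.000
  age 3: 0.22 × 1854 = 407.880
  age 4: 0.11 × 4030 = 443.300
  age 5: 0.04 × 5282 = 211.280
Maximum at age 4 (443.300).

4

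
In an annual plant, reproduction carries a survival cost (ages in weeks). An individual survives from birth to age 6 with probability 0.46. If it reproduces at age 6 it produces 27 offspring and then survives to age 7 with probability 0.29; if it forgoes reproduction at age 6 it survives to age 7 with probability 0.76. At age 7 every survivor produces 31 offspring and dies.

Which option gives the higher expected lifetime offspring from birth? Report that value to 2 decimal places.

breed at age 6: R₀ = 0.46 × (27 + 0.29 × 31) = 0.46 × 35.9900 = 16.5554
delay to age 7: R₀ = 0.46 × (0.76 × 31) = 0.46 × 23.5600 = 10.8376
Higher: breed at age 6 (16.5554).

16.56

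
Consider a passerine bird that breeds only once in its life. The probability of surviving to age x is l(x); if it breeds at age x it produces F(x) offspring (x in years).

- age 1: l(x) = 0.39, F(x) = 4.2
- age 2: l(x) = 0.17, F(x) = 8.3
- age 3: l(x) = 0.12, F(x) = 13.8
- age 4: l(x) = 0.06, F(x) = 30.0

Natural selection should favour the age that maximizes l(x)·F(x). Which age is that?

Expected offspring if breeding at age x = l(x) × F(x):
  age 1: 0.39 × 4.2 = 1.638
  age 2: 0.17 × 8.3 = 1.411
  age 3: 0.12 × 13.8 = 1.656
  age 4: 0.06 × 30.0 = 1.800
Maximum at age 4 (1.800).

4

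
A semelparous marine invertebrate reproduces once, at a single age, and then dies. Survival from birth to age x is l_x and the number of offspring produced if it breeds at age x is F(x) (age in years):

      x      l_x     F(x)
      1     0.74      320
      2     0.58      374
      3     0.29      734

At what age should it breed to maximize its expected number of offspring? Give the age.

1

Expected offspring if breeding at age x = l_x × F(x):
  age 1: 0.74 × 320 = 236.800
  age 2: 0.58 × 374 = 216.920
  age 3: 0.29 × 734 = 212.860
Maximum at age 1 (236.800).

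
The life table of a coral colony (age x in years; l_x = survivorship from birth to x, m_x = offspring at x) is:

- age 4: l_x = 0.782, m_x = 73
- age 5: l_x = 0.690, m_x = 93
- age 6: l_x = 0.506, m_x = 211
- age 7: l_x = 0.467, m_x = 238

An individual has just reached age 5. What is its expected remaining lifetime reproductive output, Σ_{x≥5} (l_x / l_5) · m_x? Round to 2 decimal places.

l_5 = 0.690. Conditional survival from age 5 to x is l_x / l_5.
  x=5: (0.690/0.690) × 93 = 93.0000
  x=6: (0.506/0.690) × 211 = 154.7333
  x=7: (0.467/0.690) × 238 = 161.0812
Sum = 93.0000 + 154.7333 + 161.0812 = 408.8145

408.81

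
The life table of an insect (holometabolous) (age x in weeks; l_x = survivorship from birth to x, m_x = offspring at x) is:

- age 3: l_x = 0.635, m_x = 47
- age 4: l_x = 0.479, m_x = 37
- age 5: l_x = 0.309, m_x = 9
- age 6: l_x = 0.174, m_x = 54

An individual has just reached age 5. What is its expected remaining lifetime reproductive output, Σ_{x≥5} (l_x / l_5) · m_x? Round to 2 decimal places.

l_5 = 0.309. Conditional survival from age 5 to x is l_x / l_5.
  x=5: (0.309/0.309) × 9 = 9.0000
  x=6: (0.174/0.309) × 54 = 30.4078
Sum = 9.0000 + 30.4078 = 39.4078

39.41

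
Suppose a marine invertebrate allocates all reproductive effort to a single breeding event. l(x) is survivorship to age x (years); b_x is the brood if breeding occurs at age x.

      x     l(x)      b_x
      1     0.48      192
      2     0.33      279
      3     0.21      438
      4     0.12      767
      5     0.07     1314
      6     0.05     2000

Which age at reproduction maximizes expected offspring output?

Expected offspring if breeding at age x = l(x) × b_x:
  age 1: 0.48 × 192 = 92.160
  age 2: 0.33 × 279 = 92.070
  age 3: 0.21 × 438 = 91.980
  age 4: 0.12 × 767 = 92.040
  age 5: 0.07 × 1314 = 91.980
  age 6: 0.05 × 2000 = 100.000
Maximum at age 6 (100.000).

6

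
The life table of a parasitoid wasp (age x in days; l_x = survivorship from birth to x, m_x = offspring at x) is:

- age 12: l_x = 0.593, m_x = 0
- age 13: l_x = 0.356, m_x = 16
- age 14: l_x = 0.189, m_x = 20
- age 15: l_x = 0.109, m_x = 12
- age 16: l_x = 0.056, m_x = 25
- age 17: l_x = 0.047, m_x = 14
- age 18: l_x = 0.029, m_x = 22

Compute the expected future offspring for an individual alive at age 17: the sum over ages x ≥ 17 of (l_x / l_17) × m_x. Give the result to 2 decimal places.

27.57

l_17 = 0.047. Conditional survival from age 17 to x is l_x / l_17.
  x=17: (0.047/0.047) × 14 = 14.0000
  x=18: (0.029/0.047) × 22 = 13.5745
Sum = 14.0000 + 13.5745 = 27.5745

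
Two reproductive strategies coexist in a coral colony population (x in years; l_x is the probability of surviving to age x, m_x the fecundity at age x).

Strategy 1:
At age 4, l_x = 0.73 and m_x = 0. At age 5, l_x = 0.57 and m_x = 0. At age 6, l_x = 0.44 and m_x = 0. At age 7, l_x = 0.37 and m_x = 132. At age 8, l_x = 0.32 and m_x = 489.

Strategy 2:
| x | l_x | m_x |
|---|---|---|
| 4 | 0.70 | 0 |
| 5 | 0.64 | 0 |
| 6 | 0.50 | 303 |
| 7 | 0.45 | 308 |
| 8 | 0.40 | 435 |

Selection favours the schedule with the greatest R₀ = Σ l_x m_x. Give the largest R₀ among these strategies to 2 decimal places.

Strategy 1: R₀ = 0.73×0 + 0.57×0 + 0.44×0 + 0.37×132 + 0.32×489 = 205.3200
Strategy 2: R₀ = 0.70×0 + 0.64×0 + 0.50×303 + 0.45×308 + 0.40×435 = 464.1000
Highest R₀: strategy 2 with 464.1000.

464.10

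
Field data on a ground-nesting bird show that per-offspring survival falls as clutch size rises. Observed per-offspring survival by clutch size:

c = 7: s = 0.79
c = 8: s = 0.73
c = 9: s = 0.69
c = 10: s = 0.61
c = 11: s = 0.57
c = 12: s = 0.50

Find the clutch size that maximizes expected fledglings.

Expected fledglings = c × s(c):
  c=7: 7 × 0.79 = 5.530
  c=8: 8 × 0.73 = 5.840
  c=9: 9 × 0.69 = 6.210
  c=10: 10 × 0.61 = 6.100
  c=11: 11 × 0.57 = 6.270
  c=12: 12 × 0.50 = 6.000
Maximum at c = 11 (6.270 fledglings).

11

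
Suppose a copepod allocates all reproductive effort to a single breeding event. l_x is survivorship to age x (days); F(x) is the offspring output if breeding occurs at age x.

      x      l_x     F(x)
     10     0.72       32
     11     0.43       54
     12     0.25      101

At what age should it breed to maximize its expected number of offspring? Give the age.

12

Expected offspring if breeding at age x = l_x × F(x):
  age 10: 0.72 × 32 = 23.040
  age 11: 0.43 × 54 = 23.220
  age 12: 0.25 × 101 = 25.250
Maximum at age 12 (25.250).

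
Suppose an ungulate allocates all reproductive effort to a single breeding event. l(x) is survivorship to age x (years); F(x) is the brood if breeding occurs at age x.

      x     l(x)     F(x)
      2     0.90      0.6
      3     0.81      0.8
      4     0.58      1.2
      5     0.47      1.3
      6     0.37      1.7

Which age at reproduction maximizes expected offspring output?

Expected offspring if breeding at age x = l(x) × F(x):
  age 2: 0.90 × 0.6 = 0.540
  age 3: 0.81 × 0.8 = 0.648
  age 4: 0.58 × 1.2 = 0.696
  age 5: 0.47 × 1.3 = 0.611
  age 6: 0.37 × 1.7 = 0.629
Maximum at age 4 (0.696).

4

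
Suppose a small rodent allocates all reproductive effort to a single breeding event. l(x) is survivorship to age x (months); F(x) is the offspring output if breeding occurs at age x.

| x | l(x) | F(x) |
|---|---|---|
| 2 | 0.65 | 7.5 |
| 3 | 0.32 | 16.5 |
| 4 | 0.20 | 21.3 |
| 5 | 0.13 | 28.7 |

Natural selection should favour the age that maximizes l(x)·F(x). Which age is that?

Expected offspring if breeding at age x = l(x) × F(x):
  age 2: 0.65 × 7.5 = 4.875
  age 3: 0.32 × 16.5 = 5.280
  age 4: 0.20 × 21.3 = 4.260
  age 5: 0.13 × 28.7 = 3.731
Maximum at age 3 (5.280).

3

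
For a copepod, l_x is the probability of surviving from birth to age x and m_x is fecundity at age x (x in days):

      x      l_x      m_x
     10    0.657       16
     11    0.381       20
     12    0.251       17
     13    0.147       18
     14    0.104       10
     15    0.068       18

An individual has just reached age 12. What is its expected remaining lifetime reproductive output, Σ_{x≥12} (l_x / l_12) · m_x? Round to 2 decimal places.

36.56

l_12 = 0.251. Conditional survival from age 12 to x is l_x / l_12.
  x=12: (0.251/0.251) × 17 = 17.0000
  x=13: (0.147/0.251) × 18 = 10.5418
  x=14: (0.104/0.251) × 10 = 4.1434
  x=15: (0.068/0.251) × 18 = 4.8765
Sum = 17.0000 + 10.5418 + 4.1434 + 4.8765 = 36.5618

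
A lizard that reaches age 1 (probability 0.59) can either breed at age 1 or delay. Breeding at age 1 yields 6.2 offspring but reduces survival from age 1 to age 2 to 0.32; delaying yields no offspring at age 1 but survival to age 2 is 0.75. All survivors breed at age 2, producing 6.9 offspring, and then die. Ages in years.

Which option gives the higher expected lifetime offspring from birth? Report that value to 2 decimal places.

4.96

breed at age 1: R₀ = 0.59 × (6.2 + 0.32 × 6.9) = 0.59 × 8.4080 = 4.9607
delay to age 2: R₀ = 0.59 × (0.75 × 6.9) = 0.59 × 5.1750 = 3.0533
Higher: breed at age 1 (4.9607).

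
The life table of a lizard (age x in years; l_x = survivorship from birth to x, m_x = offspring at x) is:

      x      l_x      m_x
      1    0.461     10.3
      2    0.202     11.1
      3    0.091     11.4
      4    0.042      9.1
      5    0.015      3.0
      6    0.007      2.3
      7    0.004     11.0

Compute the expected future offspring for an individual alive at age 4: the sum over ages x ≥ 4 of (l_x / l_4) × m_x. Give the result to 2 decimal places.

l_4 = 0.042. Conditional survival from age 4 to x is l_x / l_4.
  x=4: (0.042/0.042) × 9.1 = 9.1000
  x=5: (0.015/0.042) × 3.0 = 1.0714
  x=6: (0.007/0.042) × 2.3 = 0.3833
  x=7: (0.004/0.042) × 11.0 = 1.0476
Sum = 9.1000 + 1.0714 + 0.3833 + 1.0476 = 11.6024

11.60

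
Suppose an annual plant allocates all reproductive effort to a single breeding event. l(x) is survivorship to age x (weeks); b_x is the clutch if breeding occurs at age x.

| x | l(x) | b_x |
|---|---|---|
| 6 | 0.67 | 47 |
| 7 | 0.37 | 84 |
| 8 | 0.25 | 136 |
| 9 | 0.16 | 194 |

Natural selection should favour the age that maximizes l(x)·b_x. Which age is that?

8

Expected offspring if breeding at age x = l(x) × b_x:
  age 6: 0.67 × 47 = 31.490
  age 7: 0.37 × 84 = 31.080
  age 8: 0.25 × 136 = 34.000
  age 9: 0.16 × 194 = 31.040
Maximum at age 8 (34.000).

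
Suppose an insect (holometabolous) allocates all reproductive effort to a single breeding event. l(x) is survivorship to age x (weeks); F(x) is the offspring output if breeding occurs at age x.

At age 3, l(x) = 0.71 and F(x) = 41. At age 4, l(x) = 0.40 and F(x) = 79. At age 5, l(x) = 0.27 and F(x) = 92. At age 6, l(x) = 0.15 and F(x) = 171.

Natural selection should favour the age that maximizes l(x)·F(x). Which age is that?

4

Expected offspring if breeding at age x = l(x) × F(x):
  age 3: 0.71 × 41 = 29.110
  age 4: 0.40 × 79 = 31.600
  age 5: 0.27 × 92 = 24.840
  age 6: 0.15 × 171 = 25.650
Maximum at age 4 (31.600).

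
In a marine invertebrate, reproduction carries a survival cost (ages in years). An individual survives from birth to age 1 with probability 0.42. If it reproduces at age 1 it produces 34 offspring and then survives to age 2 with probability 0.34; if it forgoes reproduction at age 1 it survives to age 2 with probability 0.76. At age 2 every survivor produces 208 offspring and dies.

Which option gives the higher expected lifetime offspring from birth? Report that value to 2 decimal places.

66.39

breed at age 1: R₀ = 0.42 × (34 + 0.34 × 208) = 0.42 × 104.7200 = 43.9824
delay to age 2: R₀ = 0.42 × (0.76 × 208) = 0.42 × 158.0800 = 66.3936
Higher: delay to age 2 (66.3936).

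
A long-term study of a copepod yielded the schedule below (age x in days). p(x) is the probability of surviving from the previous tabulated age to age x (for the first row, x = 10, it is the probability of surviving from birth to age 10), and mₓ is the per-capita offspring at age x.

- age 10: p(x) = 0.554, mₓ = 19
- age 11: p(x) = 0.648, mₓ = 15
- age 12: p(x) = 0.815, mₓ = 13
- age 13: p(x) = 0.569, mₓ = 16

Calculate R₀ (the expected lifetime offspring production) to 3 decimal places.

22.378

Survivorship from birth: l_x = p_10·p_11·…·p_x.
  l_10 = 0.55400
  l_11 = 0.35899
  l_12 = 0.29258
  l_13 = 0.16648
R₀ = Σ l_x mₓ:
  age 10: 0.55400 × 19 = 10.5260
  age 11: 0.35899 × 15 = 5.3848
  age 12: 0.29258 × 13 = 3.8035
  age 13: 0.16648 × 16 = 2.6637
R₀ = 10.5260 + 5.3848 + 3.8035 + 2.6637 = 22.3781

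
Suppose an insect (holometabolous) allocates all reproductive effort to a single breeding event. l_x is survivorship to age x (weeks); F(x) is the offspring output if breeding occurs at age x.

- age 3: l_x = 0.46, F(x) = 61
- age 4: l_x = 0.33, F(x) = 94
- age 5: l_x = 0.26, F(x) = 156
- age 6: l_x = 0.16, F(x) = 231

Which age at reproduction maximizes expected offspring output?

5

Expected offspring if breeding at age x = l_x × F(x):
  age 3: 0.46 × 61 = 28.060
  age 4: 0.33 × 94 = 31.020
  age 5: 0.26 × 156 = 40.560
  age 6: 0.16 × 231 = 36.960
Maximum at age 5 (40.560).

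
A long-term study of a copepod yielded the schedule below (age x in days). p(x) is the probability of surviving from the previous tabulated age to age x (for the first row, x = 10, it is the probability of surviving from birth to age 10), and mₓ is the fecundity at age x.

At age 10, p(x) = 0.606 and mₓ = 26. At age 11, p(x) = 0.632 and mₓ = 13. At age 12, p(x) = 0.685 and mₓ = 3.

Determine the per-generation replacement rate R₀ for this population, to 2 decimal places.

21.52

Survivorship from birth: l_x = p_10·p_11·…·p_x.
  l_10 = 0.60600
  l_11 = 0.38299
  l_12 = 0.26235
R₀ = Σ l_x mₓ:
  age 10: 0.60600 × 26 = 15.7560
  age 11: 0.38299 × 13 = 4.9789
  age 12: 0.26235 × 3 = 0.7871
R₀ = 15.7560 + 4.9789 + 0.7871 = 21.5219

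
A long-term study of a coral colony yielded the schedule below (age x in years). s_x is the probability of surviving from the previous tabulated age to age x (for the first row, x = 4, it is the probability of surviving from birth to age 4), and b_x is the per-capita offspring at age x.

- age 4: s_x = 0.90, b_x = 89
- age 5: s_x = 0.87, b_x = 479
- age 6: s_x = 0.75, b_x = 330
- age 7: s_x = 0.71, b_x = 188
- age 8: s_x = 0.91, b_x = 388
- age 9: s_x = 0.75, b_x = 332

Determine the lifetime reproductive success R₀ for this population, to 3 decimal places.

Survivorship from birth: l_x = s_4·s_5·…·s_x.
  l_4 = 0.90000
  l_5 = 0.78300
  l_6 = 0.58725
  l_7 = 0.41695
  l_8 = 0.37942
  l_9 = 0.28457
R₀ = Σ l_x b_x:
  age 4: 0.90000 × 89 = 80.1000
  age 5: 0.78300 × 479 = 375.0570
  age 6: 0.58725 × 330 = 193.7925
  age 7: 0.41695 × 188 = 78.3866
  age 8: 0.37942 × 388 = 147.2150
  age 9: 0.28457 × 332 = 94.4772
R₀ = 80.1000 + 375.0570 + 193.7925 + 78.3866 + 147.2150 + 94.4772 = 969.0283

969.028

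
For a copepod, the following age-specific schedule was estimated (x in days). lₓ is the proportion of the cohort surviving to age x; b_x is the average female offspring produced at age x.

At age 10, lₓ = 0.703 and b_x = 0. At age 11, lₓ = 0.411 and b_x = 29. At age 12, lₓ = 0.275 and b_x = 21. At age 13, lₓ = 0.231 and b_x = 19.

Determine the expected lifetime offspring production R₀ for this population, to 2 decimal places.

R₀ = Σ lₓ b_x:
  age 10: 0.703 × 0 = 0.0000
  age 11: 0.411 × 29 = 11.9190
  age 12: 0.275 × 21 = 5.7750
  age 13: 0.231 × 19 = 4.3890
R₀ = 0.0000 + 11.9190 + 5.7750 + 4.3890 = 22.0830

22.08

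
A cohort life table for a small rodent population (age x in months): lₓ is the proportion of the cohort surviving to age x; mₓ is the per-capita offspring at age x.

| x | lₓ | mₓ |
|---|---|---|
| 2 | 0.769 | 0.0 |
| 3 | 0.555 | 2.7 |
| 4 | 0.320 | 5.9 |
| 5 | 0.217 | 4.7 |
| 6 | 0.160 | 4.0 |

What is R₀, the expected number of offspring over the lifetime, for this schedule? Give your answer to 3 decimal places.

R₀ = Σ lₓ mₓ:
  age 2: 0.769 × 0.0 = 0.0000
  age 3: 0.555 × 2.7 = 1.4985
  age 4: 0.320 × 5.9 = 1.8880
  age 5: 0.217 × 4.7 = 1.0199
  age 6: 0.160 × 4.0 = 0.6400
R₀ = 0.0000 + 1.4985 + 1.8880 + 1.0199 + 0.6400 = 5.0464

5.046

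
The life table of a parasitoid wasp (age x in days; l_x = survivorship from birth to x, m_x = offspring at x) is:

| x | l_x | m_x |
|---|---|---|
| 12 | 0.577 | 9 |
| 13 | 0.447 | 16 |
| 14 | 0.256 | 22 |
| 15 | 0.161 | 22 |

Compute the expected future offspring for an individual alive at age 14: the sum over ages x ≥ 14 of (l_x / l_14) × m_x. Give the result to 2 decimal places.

l_14 = 0.256. Conditional survival from age 14 to x is l_x / l_14.
  x=14: (0.256/0.256) × 22 = 22.0000
  x=15: (0.161/0.256) × 22 = 13.8359
Sum = 22.0000 + 13.8359 = 35.8359

35.84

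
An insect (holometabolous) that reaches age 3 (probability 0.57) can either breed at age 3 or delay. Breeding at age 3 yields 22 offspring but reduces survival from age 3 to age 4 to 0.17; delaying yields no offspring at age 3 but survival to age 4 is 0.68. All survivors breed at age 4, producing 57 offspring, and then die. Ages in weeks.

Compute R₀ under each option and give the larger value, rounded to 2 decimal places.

breed at age 3: R₀ = 0.57 × (22 + 0.17 × 57) = 0.57 × 31.6900 = 18.0633
delay to age 4: R₀ = 0.57 × (0.68 × 57) = 0.57 × 38.7600 = 22.0932
Higher: delay to age 4 (22.0932).

22.09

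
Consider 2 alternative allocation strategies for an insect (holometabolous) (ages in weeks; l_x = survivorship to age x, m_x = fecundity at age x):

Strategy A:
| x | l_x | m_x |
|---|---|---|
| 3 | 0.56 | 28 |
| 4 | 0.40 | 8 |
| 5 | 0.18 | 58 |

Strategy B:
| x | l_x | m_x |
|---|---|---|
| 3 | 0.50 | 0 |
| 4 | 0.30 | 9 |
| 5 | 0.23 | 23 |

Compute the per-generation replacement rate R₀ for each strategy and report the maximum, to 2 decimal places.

Strategy A: R₀ = 0.56×28 + 0.40×8 + 0.18×58 = 29.3200
Strategy B: R₀ = 0.50×0 + 0.30×9 + 0.23×23 = 7.9900
Highest R₀: strategy A with 29.3200.

29.32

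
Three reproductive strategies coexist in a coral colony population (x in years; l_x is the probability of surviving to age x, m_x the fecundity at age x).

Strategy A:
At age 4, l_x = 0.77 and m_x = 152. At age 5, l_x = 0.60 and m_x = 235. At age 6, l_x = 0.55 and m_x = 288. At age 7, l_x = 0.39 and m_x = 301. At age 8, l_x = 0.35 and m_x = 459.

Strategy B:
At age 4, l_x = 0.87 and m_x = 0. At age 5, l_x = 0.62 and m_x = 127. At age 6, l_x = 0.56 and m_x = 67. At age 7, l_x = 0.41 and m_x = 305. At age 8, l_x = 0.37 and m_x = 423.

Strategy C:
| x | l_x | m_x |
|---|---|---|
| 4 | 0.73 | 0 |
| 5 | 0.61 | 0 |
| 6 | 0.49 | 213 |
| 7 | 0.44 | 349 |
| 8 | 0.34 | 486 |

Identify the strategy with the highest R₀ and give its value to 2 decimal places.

Strategy A: R₀ = 0.77×152 + 0.60×235 + 0.55×288 + 0.39×301 + 0.35×459 = 694.4800
Strategy B: R₀ = 0.87×0 + 0.62×127 + 0.56×67 + 0.41×305 + 0.37×423 = 397.8200
Strategy C: R₀ = 0.73×0 + 0.61×0 + 0.49×213 + 0.44×349 + 0.34×486 = 423.1700
Highest R₀: strategy A with 694.4800.

694.48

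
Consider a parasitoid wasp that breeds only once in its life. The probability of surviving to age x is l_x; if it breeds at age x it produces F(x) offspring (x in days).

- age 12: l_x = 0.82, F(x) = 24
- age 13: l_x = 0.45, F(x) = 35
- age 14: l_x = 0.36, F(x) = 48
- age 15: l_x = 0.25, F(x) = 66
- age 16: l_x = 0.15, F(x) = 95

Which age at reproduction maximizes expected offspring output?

Expected offspring if breeding at age x = l_x × F(x):
  age 12: 0.82 × 24 = 19.680
  age 13: 0.45 × 35 = 15.750
  age 14: 0.36 × 48 = 17.280
  age 15: 0.25 × 66 = 16.500
  age 16: 0.15 × 95 = 14.250
Maximum at age 12 (19.680).

12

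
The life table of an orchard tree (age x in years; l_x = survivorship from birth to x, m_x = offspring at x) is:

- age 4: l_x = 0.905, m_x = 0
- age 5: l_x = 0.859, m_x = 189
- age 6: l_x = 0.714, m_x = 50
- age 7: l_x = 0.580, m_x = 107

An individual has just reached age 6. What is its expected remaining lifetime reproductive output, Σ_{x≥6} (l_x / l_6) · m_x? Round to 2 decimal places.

136.92

l_6 = 0.714. Conditional survival from age 6 to x is l_x / l_6.
  x=6: (0.714/0.714) × 50 = 50.0000
  x=7: (0.580/0.714) × 107 = 86.9188
Sum = 50.0000 + 86.9188 = 136.9188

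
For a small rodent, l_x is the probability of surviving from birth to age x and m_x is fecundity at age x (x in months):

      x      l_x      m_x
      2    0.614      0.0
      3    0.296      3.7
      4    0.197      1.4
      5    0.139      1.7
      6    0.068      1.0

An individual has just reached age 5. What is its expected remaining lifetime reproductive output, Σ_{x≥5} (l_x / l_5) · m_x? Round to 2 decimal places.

2.19

l_5 = 0.139. Conditional survival from age 5 to x is l_x / l_5.
  x=5: (0.139/0.139) × 1.7 = 1.7000
  x=6: (0.068/0.139) × 1.0 = 0.4892
Sum = 1.7000 + 0.4892 = 2.1892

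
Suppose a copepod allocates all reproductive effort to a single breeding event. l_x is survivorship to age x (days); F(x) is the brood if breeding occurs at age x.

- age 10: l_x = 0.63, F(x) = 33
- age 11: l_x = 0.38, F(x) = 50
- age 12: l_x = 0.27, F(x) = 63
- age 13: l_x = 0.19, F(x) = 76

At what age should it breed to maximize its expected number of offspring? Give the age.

10

Expected offspring if breeding at age x = l_x × F(x):
  age 10: 0.63 × 33 = 20.790
  age 11: 0.38 × 50 = 19.000
  age 12: 0.27 × 63 = 17.010
  age 13: 0.19 × 76 = 14.440
Maximum at age 10 (20.790).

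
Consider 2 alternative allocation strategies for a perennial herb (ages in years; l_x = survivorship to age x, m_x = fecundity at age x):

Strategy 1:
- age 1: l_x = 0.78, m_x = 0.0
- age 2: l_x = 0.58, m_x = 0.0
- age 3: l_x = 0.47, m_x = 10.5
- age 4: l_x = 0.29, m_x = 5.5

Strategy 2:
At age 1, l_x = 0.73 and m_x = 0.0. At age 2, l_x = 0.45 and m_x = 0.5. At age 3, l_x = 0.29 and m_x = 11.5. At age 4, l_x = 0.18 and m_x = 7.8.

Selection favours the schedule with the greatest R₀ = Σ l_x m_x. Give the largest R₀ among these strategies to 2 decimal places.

Strategy 1: R₀ = 0.78×0.0 + 0.58×0.0 + 0.47×10.5 + 0.29×5.5 = 6.5300
Strategy 2: R₀ = 0.73×0.0 + 0.45×0.5 + 0.29×11.5 + 0.18×7.8 = 4.9640
Highest R₀: strategy 1 with 6.5300.

6.53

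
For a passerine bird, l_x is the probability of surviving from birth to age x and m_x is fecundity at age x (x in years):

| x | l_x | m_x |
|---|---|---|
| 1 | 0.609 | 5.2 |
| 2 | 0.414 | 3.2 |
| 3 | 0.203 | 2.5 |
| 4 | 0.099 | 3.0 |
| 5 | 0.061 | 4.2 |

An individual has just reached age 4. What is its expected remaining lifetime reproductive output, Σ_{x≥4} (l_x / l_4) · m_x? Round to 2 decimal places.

l_4 = 0.099. Conditional survival from age 4 to x is l_x / l_4.
  x=4: (0.099/0.099) × 3.0 = 3.0000
  x=5: (0.061/0.099) × 4.2 = 2.5879
Sum = 3.0000 + 2.5879 = 5.5879

5.59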